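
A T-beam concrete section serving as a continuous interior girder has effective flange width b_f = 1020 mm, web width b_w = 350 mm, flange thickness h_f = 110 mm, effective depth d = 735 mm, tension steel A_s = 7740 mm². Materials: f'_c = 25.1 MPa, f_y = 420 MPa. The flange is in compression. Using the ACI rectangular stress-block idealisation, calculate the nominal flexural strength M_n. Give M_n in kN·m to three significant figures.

Tension: T = A_s f_y = 7740 × 420 = 3250800 N.
Try a within the flange: a = T/(0.85 f'_c b_f) = 3250800/(0.85 × 25.1 × 1020) = 149.38 mm.
a = 149.38 > h_f = 110 mm: the block extends into the web. Split into flange-overhang and web parts.
C_f = 0.85 f'_c (b_f − b_w) h_f = 0.85 × 25.1 × (1020 − 350) × 110 = 1572390 N.
Remaining web compression depth: a_w = (T − C_f)/(0.85 f'_c b_w) = (3250800 − 1572390)/(0.85 × 25.1 × 350) = 224.77 mm.
M_n = C_f(d − h_f/2) + (T − C_f)(d − a_w/2) = 1572390 × (735 − 55) + 1678410 × (735 − 112.385) = 1069.23 + 1045.00 = 2114.23 × 10⁶ N·mm.
M_n = 2114.23 kN·m.

M_n ≈ 2110 kN·m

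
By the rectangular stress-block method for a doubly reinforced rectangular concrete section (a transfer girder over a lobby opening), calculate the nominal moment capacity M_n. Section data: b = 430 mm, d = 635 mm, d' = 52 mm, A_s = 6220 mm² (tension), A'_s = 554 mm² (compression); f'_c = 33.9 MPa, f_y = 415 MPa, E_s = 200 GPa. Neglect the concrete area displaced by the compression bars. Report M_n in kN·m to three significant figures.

Assume both tension and compression steel yield.
Net tension couple steel: A_s − A'_s = 5666 mm².
a = (A_s − A'_s) f_y / (0.85 f'_c b) = 2351390/(0.85 × 33.9 × 430) = 189.77 mm.
c = a/β₁ = 189.77/0.808 = 234.86 mm; ε'_s = 0.003(c − d')/c = 0.0023 ≥ f_y/E_s = 0.0021, so compression steel does yield.
M_n = (A_s − A'_s) f_y (d − a/2) + A'_s f_y (d − d') = [2351390 × (635 − 94.885) + 229910 × (635 − 52)] × 10⁻⁶ = 1270.02 + 134.04 = 1404.06 kN·m.

M_n ≈ 1400 kN·m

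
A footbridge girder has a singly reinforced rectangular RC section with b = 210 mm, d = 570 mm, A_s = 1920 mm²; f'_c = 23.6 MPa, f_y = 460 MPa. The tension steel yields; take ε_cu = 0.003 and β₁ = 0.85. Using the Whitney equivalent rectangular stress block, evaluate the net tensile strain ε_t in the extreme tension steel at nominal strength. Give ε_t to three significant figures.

a = A_s f_y/(0.85 f'_c b) = 209.66 mm.
β₁ = 0.85, so c = a/β₁ = 209.66/0.85 = 246.66 mm.
From the linear strain diagram with ε_cu = 0.003: ε_t = 0.003 (d − c)/c = 0.003 × (570 − 246.66)/246.66 = 0.00393.
ε_t < 0.004 — the section is over-reinforced for flexure under ACI limits.

ε_t ≈ 0.00393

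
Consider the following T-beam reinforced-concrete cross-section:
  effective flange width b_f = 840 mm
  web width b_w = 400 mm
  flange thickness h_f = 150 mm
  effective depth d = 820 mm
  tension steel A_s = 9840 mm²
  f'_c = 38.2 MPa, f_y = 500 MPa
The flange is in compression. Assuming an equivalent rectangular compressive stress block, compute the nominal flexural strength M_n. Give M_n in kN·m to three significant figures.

M_n ≈ 3580 kN·m

Tension: T = A_s f_y = 9840 × 500 = 4920000 N.
Try a within the flange: a = T/(0.85 f'_c b_f) = 4920000/(0.85 × 38.2 × 840) = 180.39 mm.
a = 180.39 > h_f = 150 mm: the block extends into the web. Split into flange-overhang and web parts.
C_f = 0.85 f'_c (b_f − b_w) h_f = 0.85 × 38.2 × (840 − 400) × 150 = 2143020 N.
Remaining web compression depth: a_w = (T − C_f)/(0.85 f'_c b_w) = (4920000 − 2143020)/(0.85 × 38.2 × 400) = 213.81 mm.
M_n = C_f(d − h_f/2) + (T − C_f)(d − a_w/2) = 2143020 × (820 − 75) + 2776980 × (820 − 106.905) = 1596.55 + 1980.25 = 3576.80 × 10⁶ N·mm.
M_n = 3576.80 kN·m.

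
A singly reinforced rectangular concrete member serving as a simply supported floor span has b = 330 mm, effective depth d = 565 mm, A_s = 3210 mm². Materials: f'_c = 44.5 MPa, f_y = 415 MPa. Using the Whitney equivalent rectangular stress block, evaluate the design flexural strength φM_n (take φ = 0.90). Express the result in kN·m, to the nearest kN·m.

T = A_s f_y = 3210 × 415 = 1332150 N = 1332.15 kN.
From C = T: a = T/(0.85 f'_c b) = 1332150/(0.85 × 44.5 × 330) = 106.72 mm.
M_n = T(d − a/2) = 1332.15 kN × (565 − 53.36) mm = 681.58 kN·m.
φM_n = 0.90 × 681.58 = 613.42 kN·m.

φM_n ≈ 613 kN·m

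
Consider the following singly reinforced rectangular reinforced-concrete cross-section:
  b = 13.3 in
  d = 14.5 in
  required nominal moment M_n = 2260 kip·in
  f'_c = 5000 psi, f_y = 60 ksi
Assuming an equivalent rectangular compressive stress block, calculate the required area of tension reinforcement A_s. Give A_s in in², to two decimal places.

A_s ≈ 2.91 in²

From M_n = 0.85 f'_c a b (d − a/2):
a = d − √(d² − 2M_n/(0.85 f'_c b)) = 14.5 − √(14.5² − 2 × 2260/(0.85 × 5 × 13.3)) = 3.086 in.
A_s = 0.85 f'_c a b / f_y = 0.85 × 5 × 3.086 × 13.3 / 60 = 2.907 in².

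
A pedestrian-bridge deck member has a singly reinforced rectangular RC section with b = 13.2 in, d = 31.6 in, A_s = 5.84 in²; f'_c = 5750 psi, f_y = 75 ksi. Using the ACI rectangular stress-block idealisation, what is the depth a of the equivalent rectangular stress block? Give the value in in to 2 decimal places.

T = A_s f_y = 5.84 × 75 = 438 kips.
a = T/(0.85 f'_c b) = 438/(0.85 × 5.75 × 13.2) = 6.79 in.

a ≈ 6.79 in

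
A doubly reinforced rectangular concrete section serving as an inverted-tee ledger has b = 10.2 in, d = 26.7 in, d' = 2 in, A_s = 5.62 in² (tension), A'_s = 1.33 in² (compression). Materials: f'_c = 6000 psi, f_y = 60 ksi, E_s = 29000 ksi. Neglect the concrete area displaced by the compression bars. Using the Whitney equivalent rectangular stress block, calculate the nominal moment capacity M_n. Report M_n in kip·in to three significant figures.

M_n ≈ 8210 kip·in

Assume both steels yield.
a = (A_s − A'_s) f_y/(0.85 f'_c b) = (5.62 − 1.33) × 60/(0.85 × 6 × 10.2) = 4.948 in.
c = a/β₁ = 4.948/0.75 = 6.597 in; ε'_s = 0.003(c − d')/c = 0.0021 ≥ ε_y = 0.0021, so the compression steel yields.
M_n = (A_s − A'_s) f_y (d − a/2) + A'_s f_y (d − d') = 257.4 × (26.7 − 2.474) + 79.8 × (26.7 − 2) = 6235.8 + 1971.1 = 8206.9 kip·in.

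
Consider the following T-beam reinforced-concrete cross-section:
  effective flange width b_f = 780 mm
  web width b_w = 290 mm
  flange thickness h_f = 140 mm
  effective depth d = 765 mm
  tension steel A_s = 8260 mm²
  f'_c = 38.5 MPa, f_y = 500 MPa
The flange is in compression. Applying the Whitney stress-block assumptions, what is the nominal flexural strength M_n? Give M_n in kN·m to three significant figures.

M_n ≈ 2820 kN·m

Tension: T = A_s f_y = 8260 × 500 = 4130000 N.
Try a within the flange: a = T/(0.85 f'_c b_f) = 4130000/(0.85 × 38.5 × 780) = 161.80 mm.
a = 161.80 > h_f = 140 mm: the block extends into the web. Split into flange-overhang and web parts.
C_f = 0.85 f'_c (b_f − b_w) h_f = 0.85 × 38.5 × (780 − 290) × 140 = 2244935 N.
Remaining web compression depth: a_w = (T − C_f)/(0.85 f'_c b_w) = (4130000 − 2244935)/(0.85 × 38.5 × 290) = 198.63 mm.
M_n = C_f(d − h_f/2) + (T − C_f)(d − a_w/2) = 2244935 × (765 − 70) + 1885065 × (765 − 99.315) = 1560.23 + 1254.86 = 2815.09 × 10⁶ N·mm.
M_n = 2815.09 kN·m.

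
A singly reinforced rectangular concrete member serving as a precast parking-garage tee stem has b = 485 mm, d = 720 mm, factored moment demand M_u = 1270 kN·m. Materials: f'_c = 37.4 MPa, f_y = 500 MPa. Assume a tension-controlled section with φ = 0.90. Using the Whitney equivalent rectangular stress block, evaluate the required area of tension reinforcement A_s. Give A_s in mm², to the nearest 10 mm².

M_n = M_u/φ = 1270/0.90 = 1411.11 kN·m.
With M_n = 0.85 f'_c a b (d − a/2), solve the quadratic for a:
a = d − √(d² − 2M_n/(0.85 f'_c b)) = 720 − √(720² − 2 × 1411.11×10⁶/(0.85 × 37.4 × 485)) = 140.90 mm.
A_s = 0.85 f'_c a b / f_y = 0.85 × 37.4 × 140.90 × 485 / 500 = 4344.8 mm².

A_s ≈ 4340 mm²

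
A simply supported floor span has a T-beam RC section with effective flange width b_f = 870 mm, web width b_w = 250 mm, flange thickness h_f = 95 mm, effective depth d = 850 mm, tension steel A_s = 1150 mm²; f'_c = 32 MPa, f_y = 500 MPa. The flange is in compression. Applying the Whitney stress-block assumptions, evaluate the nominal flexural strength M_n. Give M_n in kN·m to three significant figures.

Tension: T = A_s f_y = 1150 × 500 = 575000 N.
Try a within the flange: a = T/(0.85 f'_c b_f) = 575000/(0.85 × 32 × 870) = 24.30 mm.
Since a = 24.30 ≤ h_f = 95 mm, the stress block lies entirely in the flange; analyse as a rectangular beam of width b_f.
M_n = T(d − a/2) = 575000 × (850 − 12.15) = 481.76 × 10⁶ N·mm.
M_n = 481.76 kN·m.

M_n ≈ 482 kN·m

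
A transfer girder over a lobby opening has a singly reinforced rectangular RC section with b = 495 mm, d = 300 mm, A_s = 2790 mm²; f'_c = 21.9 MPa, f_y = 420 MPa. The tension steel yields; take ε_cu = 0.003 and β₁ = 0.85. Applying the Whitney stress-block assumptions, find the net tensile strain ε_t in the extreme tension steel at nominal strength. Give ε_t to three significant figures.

ε_t ≈ 0.00302

a = A_s f_y/(0.85 f'_c b) = 127.17 mm.
β₁ = 0.85, so c = a/β₁ = 127.17/0.85 = 149.61 mm.
From the linear strain diagram with ε_cu = 0.003: ε_t = 0.003 (d − c)/c = 0.003 × (300 − 149.61)/149.61 = 0.00302.
ε_t < 0.004 — the section is over-reinforced for flexure under ACI limits.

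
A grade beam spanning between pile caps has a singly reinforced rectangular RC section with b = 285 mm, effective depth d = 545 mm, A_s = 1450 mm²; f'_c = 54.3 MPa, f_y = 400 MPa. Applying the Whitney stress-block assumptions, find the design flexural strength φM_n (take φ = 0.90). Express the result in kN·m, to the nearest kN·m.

T = A_s f_y = 1450 × 400 = 580000 N = 580 kN.
From C = T: a = T/(0.85 f'_c b) = 580000/(0.85 × 54.3 × 285) = 44.09 mm.
M_n = T(d − a/2) = 580 kN × (545 − 22.045) mm = 303.31 kN·m.
φM_n = 0.90 × 303.31 = 272.98 kN·m.

φM_n ≈ 273 kN·m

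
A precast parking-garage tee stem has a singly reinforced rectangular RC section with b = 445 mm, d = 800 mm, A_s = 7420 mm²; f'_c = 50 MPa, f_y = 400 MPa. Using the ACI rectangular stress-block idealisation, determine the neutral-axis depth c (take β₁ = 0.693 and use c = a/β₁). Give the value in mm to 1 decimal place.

T = A_s f_y = 7420 × 400 = 2968000 N = 2968 kN.
Setting C = 0.85 f'_c a b equal to T: a = 2968000/(0.85 × 50 × 445) = 156.933 mm.
With β₁ = 0.693, c = a/β₁ = 156.933/0.693 = 226.5 mm.

c ≈ 226.5 mm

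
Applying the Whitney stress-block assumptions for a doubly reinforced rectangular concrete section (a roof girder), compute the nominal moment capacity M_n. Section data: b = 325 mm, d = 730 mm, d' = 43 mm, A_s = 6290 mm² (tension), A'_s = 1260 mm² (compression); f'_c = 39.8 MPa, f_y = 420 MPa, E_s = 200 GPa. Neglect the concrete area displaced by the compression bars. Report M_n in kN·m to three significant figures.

M_n ≈ 1700 kN·m

Assume both tension and compression steel yield.
Net tension couple steel: A_s − A'_s = 5030 mm².
a = (A_s − A'_s) f_y / (0.85 f'_c b) = 2112600/(0.85 × 39.8 × 325) = 192.15 mm.
c = a/β₁ = 192.15/0.766 = 250.85 mm; ε'_s = 0.003(c − d')/c = 0.0025 ≥ f_y/E_s = 0.0021, so compression steel does yield.
M_n = (A_s − A'_s) f_y (d − a/2) + A'_s f_y (d − d') = [2112600 × (730 − 96.075) + 529200 × (730 − 43)] × 10⁻⁶ = 1339.23 + 363.56 = 1702.79 kN·m.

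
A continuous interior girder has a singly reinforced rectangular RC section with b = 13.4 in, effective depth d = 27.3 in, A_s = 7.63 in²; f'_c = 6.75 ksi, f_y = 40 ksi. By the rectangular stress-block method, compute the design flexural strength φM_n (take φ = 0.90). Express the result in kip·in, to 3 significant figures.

φM_n ≈ 6950 kip·in

T = A_s f_y = 7.63 × 40 = 305.2 kips.
a = T/(0.85 f'_c b) = 305.2/(0.85 × 6.75 × 13.4) = 3.970 in.
M_n = T(d − a/2) = 305.2 × (27.3 − 1.985) = 7726.1 kip·in.
φM_n = 0.90 × 7726.1 = 6953.5 kip·in.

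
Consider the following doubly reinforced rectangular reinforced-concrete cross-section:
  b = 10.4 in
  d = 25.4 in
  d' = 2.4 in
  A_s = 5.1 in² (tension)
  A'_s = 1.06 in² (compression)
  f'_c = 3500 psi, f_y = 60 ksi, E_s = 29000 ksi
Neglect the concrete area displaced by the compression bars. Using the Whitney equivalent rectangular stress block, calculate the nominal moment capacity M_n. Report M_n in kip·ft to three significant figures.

M_n ≈ 556 kip·ft

Assume both steels yield.
a = (A_s − A'_s) f_y/(0.85 f'_c b) = (5.1 − 1.06) × 60/(0.85 × 3.5 × 10.4) = 7.835 in.
c = a/β₁ = 7.835/0.85 = 9.218 in; ε'_s = 0.003(c − d')/c = 0.0022 ≥ ε_y = 0.0021, so the compression steel yields.
M_n = (A_s − A'_s) f_y (d − a/2) + A'_s f_y (d − d') = 242.4 × (25.4 − 3.9175) + 63.6 × (25.4 − 2.4) = 5207.4 + 1462.8 = 6670.2 kip·in = 6670.2/12 = 555.85 kip·ft.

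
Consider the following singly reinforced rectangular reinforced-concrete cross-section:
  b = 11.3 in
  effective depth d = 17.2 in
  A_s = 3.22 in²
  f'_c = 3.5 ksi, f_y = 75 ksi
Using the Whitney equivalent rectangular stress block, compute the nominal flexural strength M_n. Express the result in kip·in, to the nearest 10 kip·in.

T = A_s f_y = 3.22 × 75 = 241.5 kips.
a = T/(0.85 f'_c b) = 241.5/(0.85 × 3.5 × 11.3) = 7.184 in.
M_n = T(d − a/2) = 241.5 × (17.2 − 3.592) = 3286.3 kip·in.

M_n ≈ 3290 kip·in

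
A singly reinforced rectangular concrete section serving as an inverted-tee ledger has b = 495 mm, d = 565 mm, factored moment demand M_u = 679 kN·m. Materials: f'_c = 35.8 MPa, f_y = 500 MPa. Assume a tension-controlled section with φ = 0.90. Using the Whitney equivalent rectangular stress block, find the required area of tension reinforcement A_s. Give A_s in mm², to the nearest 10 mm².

M_n = M_u/φ = 679/0.90 = 754.444 kN·m.
With M_n = 0.85 f'_c a b (d − a/2), solve the quadratic for a:
a = d − √(d² − 2M_n/(0.85 f'_c b)) = 565 − √(565² − 2 × 754.444×10⁶/(0.85 × 35.8 × 495)) = 96.97 mm.
A_s = 0.85 f'_c a b / f_y = 0.85 × 35.8 × 96.97 × 495 / 500 = 2921.3 mm².

A_s ≈ 2920 mm²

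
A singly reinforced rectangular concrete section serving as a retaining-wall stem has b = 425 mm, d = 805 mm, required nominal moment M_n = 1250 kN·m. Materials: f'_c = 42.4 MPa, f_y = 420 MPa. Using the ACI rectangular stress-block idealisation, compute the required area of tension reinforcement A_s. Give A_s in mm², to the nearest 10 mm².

With M_n = 0.85 f'_c a b (d − a/2), solve the quadratic for a:
a = d − √(d² − 2M_n/(0.85 f'_c b)) = 805 − √(805² − 2 × 1250×10⁶/(0.85 × 42.4 × 425)) = 108.72 mm.
A_s = 0.85 f'_c a b / f_y = 0.85 × 42.4 × 108.72 × 425 / 420 = 3964.9 mm².

A_s ≈ 3960 mm²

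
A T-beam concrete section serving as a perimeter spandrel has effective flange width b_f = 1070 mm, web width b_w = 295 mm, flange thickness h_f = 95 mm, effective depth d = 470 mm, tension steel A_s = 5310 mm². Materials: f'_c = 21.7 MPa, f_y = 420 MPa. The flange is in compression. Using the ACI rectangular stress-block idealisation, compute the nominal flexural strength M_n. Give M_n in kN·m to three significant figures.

M_n ≈ 914 kN·m

Tension: T = A_s f_y = 5310 × 420 = 2230200 N.
Try a within the flange: a = T/(0.85 f'_c b_f) = 2230200/(0.85 × 21.7 × 1070) = 113.00 mm.
a = 113.00 > h_f = 95 mm: the block extends into the web. Split into flange-overhang and web parts.
C_f = 0.85 f'_c (b_f − b_w) h_f = 0.85 × 21.7 × (1070 − 295) × 95 = 1358013 N.
Remaining web compression depth: a_w = (T − C_f)/(0.85 f'_c b_w) = (2230200 − 1358013)/(0.85 × 21.7 × 295) = 160.29 mm.
M_n = C_f(d − h_f/2) + (T − C_f)(d − a_w/2) = 1358013 × (470 − 47.5) + 872187 × (470 − 80.145) = 573.76 + 340.03 = 913.79 × 10⁶ N·mm.
M_n = 913.79 kN·m.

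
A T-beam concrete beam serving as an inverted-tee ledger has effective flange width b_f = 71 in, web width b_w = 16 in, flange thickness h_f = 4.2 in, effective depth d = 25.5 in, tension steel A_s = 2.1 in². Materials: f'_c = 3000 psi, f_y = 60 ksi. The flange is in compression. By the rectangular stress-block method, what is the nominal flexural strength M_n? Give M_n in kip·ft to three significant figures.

M_n ≈ 264 kip·ft

Tension: T = A_s f_y = 2.1 × 60 = 126 kips.
Try a within the flange: a = T/(0.85 f'_c b_f) = 126/(0.85 × 3 × 71) = 0.696 in.
Since a = 0.696 ≤ h_f = 4.2 in, the stress block lies entirely in the flange; analyse as a rectangular beam of width b_f.
M_n = T(d − a/2) = 126 × (25.5 − 0.348) = 3169.2 kip·in.
M_n = 3169.2/12 = 264.10 kip·ft.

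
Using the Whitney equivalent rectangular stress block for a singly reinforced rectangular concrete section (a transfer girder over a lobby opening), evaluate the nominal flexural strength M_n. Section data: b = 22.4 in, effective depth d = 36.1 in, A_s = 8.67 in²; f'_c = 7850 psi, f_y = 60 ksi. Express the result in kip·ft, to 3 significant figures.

T = A_s f_y = 8.67 × 60 = 520.2 kips.
a = T/(0.85 f'_c b) = 520.2/(0.85 × 7.85 × 22.4) = 3.480 in.
M_n = T(d − a/2) = 520.2 × (36.1 − 1.74) = 17874.1 kip·in = 17874.1/12 = 1489.51 kip·ft.

M_n ≈ 1490 kip·ft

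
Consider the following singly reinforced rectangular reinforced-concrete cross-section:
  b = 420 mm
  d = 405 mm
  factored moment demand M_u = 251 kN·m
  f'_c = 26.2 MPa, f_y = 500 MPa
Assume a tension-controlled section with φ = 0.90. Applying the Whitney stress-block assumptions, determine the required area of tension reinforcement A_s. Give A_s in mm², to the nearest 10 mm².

A_s ≈ 1530 mm²

M_n = M_u/φ = 251/0.90 = 278.889 kN·m.
With M_n = 0.85 f'_c a b (d − a/2), solve the quadratic for a:
a = d − √(d² − 2M_n/(0.85 f'_c b)) = 405 − √(405² − 2 × 278.889×10⁶/(0.85 × 26.2 × 420)) = 81.90 mm.
A_s = 0.85 f'_c a b / f_y = 0.85 × 26.2 × 81.90 × 420 / 500 = 1532.1 mm².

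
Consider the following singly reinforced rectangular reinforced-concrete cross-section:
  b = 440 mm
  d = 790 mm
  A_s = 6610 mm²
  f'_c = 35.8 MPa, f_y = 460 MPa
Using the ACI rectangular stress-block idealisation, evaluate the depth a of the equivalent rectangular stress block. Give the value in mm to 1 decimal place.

T = A_s f_y = 6610 × 460 = 3040600 N = 3040.6 kN.
Setting C = 0.85 f'_c a b equal to T: a = 3040600/(0.85 × 35.8 × 440) = 227.1 mm.

a ≈ 227.1 mm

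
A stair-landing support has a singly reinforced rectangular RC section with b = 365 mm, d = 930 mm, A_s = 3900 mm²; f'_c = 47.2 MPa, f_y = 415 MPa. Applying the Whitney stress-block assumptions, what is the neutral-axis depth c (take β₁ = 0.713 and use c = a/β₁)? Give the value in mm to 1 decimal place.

T = A_s f_y = 3900 × 415 = 1618500 N = 1618.5 kN.
Setting C = 0.85 f'_c a b equal to T: a = 1618500/(0.85 × 47.2 × 365) = 110.525 mm.
With β₁ = 0.713, c = a/β₁ = 110.525/0.713 = 155.0 mm.

c ≈ 155.0 mm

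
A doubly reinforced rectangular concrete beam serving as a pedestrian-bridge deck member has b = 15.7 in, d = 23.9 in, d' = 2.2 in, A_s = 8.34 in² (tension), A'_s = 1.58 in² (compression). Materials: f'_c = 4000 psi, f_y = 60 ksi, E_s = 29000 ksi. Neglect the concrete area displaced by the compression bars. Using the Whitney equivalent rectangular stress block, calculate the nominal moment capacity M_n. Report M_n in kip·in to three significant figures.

M_n ≈ 10200 kip·in

Assume both steels yield.
a = (A_s − A'_s) f_y/(0.85 f'_c b) = (8.34 − 1.58) × 60/(0.85 × 4 × 15.7) = 7.598 in.
c = a/β₁ = 7.598/0.85 = 8.939 in; ε'_s = 0.003(c − d')/c = 0.0023 ≥ ε_y = 0.0021, so the compression steel yields.
M_n = (A_s − A'_s) f_y (d − a/2) + A'_s f_y (d − d') = 405.6 × (23.9 − 3.799) + 94.8 × (23.9 − 2.2) = 8153.0 + 2057.2 = 10210.2 kip·in.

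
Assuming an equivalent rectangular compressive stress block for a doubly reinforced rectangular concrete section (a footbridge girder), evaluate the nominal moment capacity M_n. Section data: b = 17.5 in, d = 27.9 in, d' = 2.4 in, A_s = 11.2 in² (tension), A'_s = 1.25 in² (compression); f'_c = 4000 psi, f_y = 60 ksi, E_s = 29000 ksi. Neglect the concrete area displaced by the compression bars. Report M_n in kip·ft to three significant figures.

Assume both steels yield.
a = (A_s − A'_s) f_y/(0.85 f'_c b) = (11.2 − 1.25) × 60/(0.85 × 4 × 17.5) = 10.034 in.
c = a/β₁ = 10.034/0.85 = 11.805 in; ε'_s = 0.003(c − d')/c = 0.0024 ≥ ε_y = 0.0021, so the compression steel yields.
M_n = (A_s − A'_s) f_y (d − a/2) + A'_s f_y (d − d') = 597 × (27.9 − 5.017) + 75 × (27.9 − 2.4) = 13661.2 + 1912.5 = 15573.7 kip·in = 15573.7/12 = 1297.81 kip·ft.

M_n ≈ 1300 kip·ft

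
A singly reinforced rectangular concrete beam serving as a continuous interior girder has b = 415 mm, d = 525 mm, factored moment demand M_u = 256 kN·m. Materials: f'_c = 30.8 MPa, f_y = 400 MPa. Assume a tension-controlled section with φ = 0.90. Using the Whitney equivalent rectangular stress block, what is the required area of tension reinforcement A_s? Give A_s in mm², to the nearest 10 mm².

M_n = M_u/φ = 256/0.90 = 284.444 kN·m.
With M_n = 0.85 f'_c a b (d − a/2), solve the quadratic for a:
a = d − √(d² − 2M_n/(0.85 f'_c b)) = 525 − √(525² − 2 × 284.444×10⁶/(0.85 × 30.8 × 415)) = 52.49 mm.
A_s = 0.85 f'_c a b / f_y = 0.85 × 30.8 × 52.49 × 415 / 400 = 1425.7 mm².

A_s ≈ 1430 mm²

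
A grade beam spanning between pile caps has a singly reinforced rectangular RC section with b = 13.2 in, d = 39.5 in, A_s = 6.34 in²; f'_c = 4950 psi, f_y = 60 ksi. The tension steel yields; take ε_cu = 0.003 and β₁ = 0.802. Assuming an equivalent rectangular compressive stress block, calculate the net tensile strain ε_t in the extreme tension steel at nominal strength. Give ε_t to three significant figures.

ε_t ≈ 0.0109

a = A_s f_y/(0.85 f'_c b) = 6.849 in.
β₁ = 0.802, so c = a/β₁ = 6.849/0.802 = 8.540 in.
From the linear strain diagram with ε_cu = 0.003: ε_t = 0.003 (d − c)/c = 0.003 × (39.5 − 8.540)/8.540 = 0.0109.
Since ε_t ≥ 0.005, the section is tension-controlled.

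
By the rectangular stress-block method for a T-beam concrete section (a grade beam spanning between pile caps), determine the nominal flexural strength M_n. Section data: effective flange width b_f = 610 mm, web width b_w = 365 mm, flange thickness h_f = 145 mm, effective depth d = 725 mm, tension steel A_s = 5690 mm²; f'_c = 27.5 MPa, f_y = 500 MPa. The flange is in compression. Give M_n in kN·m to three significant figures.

Tension: T = A_s f_y = 5690 × 500 = 2845000 N.
Try a within the flange: a = T/(0.85 f'_c b_f) = 2845000/(0.85 × 27.5 × 610) = 199.53 mm.
a = 199.53 > h_f = 145 mm: the block extends into the web. Split into flange-overhang and web parts.
C_f = 0.85 f'_c (b_f − b_w) h_f = 0.85 × 27.5 × (610 − 365) × 145 = 830397 N.
Remaining web compression depth: a_w = (T − C_f)/(0.85 f'_c b_w) = (2845000 − 830397)/(0.85 × 27.5 × 365) = 236.13 mm.
M_n = C_f(d − h_f/2) + (T − C_f)(d − a_w/2) = 830397 × (725 − 72.5) + 2014603 × (725 − 118.065) = 541.83 + 1222.73 = 1764.56 × 10⁶ N·mm.
M_n = 1764.56 kN·m.

M_n ≈ 1760 kN·m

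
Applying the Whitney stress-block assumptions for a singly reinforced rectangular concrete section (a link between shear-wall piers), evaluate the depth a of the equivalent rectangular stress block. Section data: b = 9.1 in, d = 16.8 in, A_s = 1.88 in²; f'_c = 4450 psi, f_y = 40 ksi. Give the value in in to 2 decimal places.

a ≈ 2.18 in

T = A_s f_y = 1.88 × 40 = 75.2 kips.
a = T/(0.85 f'_c b) = 75.2/(0.85 × 4.45 × 9.1) = 2.18 in.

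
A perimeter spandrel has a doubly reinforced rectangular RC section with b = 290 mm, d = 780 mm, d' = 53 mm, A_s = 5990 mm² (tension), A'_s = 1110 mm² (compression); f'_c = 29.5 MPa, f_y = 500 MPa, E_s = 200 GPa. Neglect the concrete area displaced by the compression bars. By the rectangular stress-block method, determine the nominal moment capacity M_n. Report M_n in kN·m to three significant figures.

Assume both tension and compression steel yield.
Net tension couple steel: A_s − A'_s = 4880 mm².
a = (A_s − A'_s) f_y / (0.85 f'_c b) = 2440000/(0.85 × 29.5 × 290) = 335.55 mm.
c = a/β₁ = 335.55/0.839 = 399.94 mm; ε'_s = 0.003(c − d')/c = 0.0026 ≥ f_y/E_s = 0.0025, so compression steel does yield.
M_n = (A_s − A'_s) f_y (d − a/2) + A'_s f_y (d − d') = [2440000 × (780 − 167.775) + 555000 × (780 − 53)] × 10⁻⁶ = 1493.83 + 403.49 = 1897.32 kN·m.

M_n ≈ 1900 kN·m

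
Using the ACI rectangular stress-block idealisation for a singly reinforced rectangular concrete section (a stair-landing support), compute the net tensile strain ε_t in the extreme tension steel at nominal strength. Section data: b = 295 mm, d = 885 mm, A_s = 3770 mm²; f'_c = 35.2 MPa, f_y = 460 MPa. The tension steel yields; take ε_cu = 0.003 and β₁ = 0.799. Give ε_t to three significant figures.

a = A_s f_y/(0.85 f'_c b) = 196.48 mm.
β₁ = 0.799, so c = a/β₁ = 196.48/0.799 = 245.91 mm.
From the linear strain diagram with ε_cu = 0.003: ε_t = 0.003 (d − c)/c = 0.003 × (885 − 245.91)/245.91 = 0.00780.
Since ε_t ≥ 0.005, the section is tension-controlled.

ε_t ≈ 0.00780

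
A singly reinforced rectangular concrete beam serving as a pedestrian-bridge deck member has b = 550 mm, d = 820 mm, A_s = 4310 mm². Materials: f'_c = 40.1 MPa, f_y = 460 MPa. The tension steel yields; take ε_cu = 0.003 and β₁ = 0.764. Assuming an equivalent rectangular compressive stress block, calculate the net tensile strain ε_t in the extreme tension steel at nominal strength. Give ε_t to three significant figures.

ε_t ≈ 0.0148

a = A_s f_y/(0.85 f'_c b) = 105.76 mm.
β₁ = 0.764, so c = a/β₁ = 105.76/0.764 = 138.43 mm.
From the linear strain diagram with ε_cu = 0.003: ε_t = 0.003 (d − c)/c = 0.003 × (820 − 138.43)/138.43 = 0.0148.
Since ε_t ≥ 0.005, the section is tension-controlled.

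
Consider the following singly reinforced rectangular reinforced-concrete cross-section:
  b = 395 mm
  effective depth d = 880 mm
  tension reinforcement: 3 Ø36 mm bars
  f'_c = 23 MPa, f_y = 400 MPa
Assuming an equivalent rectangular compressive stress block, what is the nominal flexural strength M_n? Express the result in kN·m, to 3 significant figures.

M_n ≈ 978 kN·m

A_s = 3 × 1018 = 3054 mm².
T = A_s f_y = 3054 × 400 = 1221600 N = 1221.6 kN.
From C = T: a = T/(0.85 f'_c b) = 1221600/(0.85 × 23 × 395) = 158.19 mm.
M_n = T(d − a/2) = 1221.6 kN × (880 − 79.095) mm = 978.39 kN·m.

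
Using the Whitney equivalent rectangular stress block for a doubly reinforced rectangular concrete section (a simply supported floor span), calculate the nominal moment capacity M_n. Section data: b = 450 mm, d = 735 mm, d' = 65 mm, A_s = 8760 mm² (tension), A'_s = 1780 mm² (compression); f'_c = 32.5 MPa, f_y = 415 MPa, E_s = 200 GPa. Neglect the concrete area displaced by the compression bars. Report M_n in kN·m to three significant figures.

M_n ≈ 2290 kN·m

Assume both tension and compression steel yield.
Net tension couple steel: A_s − A'_s = 6980 mm².
a = (A_s − A'_s) f_y / (0.85 f'_c b) = 2896700/(0.85 × 32.5 × 450) = 233.02 mm.
c = a/β₁ = 233.02/0.818 = 284.87 mm; ε'_s = 0.003(c − d')/c = 0.0023 ≥ f_y/E_s = 0.0021, so compression steel does yield.
M_n = (A_s − A'_s) f_y (d − a/2) + A'_s f_y (d − d') = [2896700 × (735 − 116.51) + 738700 × (735 − 65)] × 10⁻⁶ = 1791.58 + 494.93 = 2286.51 kN·m.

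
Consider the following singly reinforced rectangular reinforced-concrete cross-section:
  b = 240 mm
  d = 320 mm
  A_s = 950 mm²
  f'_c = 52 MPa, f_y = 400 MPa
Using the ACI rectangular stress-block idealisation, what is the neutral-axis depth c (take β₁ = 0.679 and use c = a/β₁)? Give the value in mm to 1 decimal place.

T = A_s f_y = 950 × 400 = 380000 N = 380 kN.
Setting C = 0.85 f'_c a b equal to T: a = 380000/(0.85 × 52 × 240) = 35.822 mm.
With β₁ = 0.679, c = a/β₁ = 35.822/0.679 = 52.8 mm.

c ≈ 52.8 mm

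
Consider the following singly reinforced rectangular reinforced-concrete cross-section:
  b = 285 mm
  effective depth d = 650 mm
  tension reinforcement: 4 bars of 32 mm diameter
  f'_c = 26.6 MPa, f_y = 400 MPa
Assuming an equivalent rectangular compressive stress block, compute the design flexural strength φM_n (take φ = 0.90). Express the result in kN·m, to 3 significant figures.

A_s = 4 × 804 = 3216 mm².
T = A_s f_y = 3216 × 400 = 1286400 N = 1286.4 kN.
From C = T: a = T/(0.85 f'_c b) = 1286400/(0.85 × 26.6 × 285) = 199.63 mm.
M_n = T(d − a/2) = 1286.4 kN × (650 − 99.815) mm = 707.76 kN·m.
φM_n = 0.90 × 707.76 = 636.98 kN·m.

φM_n ≈ 637 kN·m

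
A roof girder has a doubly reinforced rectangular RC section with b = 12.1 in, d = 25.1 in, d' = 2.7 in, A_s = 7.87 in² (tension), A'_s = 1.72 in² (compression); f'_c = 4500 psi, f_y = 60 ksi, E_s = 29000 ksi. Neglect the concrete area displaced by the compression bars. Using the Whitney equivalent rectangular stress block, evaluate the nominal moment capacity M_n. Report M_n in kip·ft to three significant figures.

M_n ≈ 842 kip·ft

Assume both steels yield.
a = (A_s − A'_s) f_y/(0.85 f'_c b) = (7.87 − 1.72) × 60/(0.85 × 4.5 × 12.1) = 7.973 in.
c = a/β₁ = 7.973/0.825 = 9.664 in; ε'_s = 0.003(c − d')/c = 0.0022 ≥ ε_y = 0.0021, so the compression steel yields.
M_n = (A_s − A'_s) f_y (d − a/2) + A'_s f_y (d − d') = 369 × (25.1 − 3.9865) + 103.2 × (25.1 − 2.7) = 7790.9 + 2311.7 = 10102.6 kip·in = 10102.6/12 = 841.88 kip·ft.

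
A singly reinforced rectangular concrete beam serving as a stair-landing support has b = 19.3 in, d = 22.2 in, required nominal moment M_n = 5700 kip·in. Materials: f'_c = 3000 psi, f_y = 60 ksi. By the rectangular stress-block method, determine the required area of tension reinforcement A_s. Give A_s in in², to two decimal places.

From M_n = 0.85 f'_c a b (d − a/2):
a = d − √(d² − 2M_n/(0.85 f'_c b)) = 22.2 − √(22.2² − 2 × 5700/(0.85 × 3 × 19.3)) = 6.038 in.
A_s = 0.85 f'_c a b / f_y = 0.85 × 3 × 6.038 × 19.3 / 60 = 4.953 in².

A_s ≈ 4.95 in²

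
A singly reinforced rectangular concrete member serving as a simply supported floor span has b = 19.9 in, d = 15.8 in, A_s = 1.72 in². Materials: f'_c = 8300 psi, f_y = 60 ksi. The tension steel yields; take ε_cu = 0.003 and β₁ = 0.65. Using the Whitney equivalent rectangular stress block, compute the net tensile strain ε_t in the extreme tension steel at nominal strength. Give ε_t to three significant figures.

ε_t ≈ 0.0389

a = A_s f_y/(0.85 f'_c b) = 0.735 in.
β₁ = 0.65, so c = a/β₁ = 0.735/0.65 = 1.131 in.
From the linear strain diagram with ε_cu = 0.003: ε_t = 0.003 (d − c)/c = 0.003 × (15.8 − 1.131)/1.131 = 0.0389.
Since ε_t ≥ 0.005, the section is tension-controlled.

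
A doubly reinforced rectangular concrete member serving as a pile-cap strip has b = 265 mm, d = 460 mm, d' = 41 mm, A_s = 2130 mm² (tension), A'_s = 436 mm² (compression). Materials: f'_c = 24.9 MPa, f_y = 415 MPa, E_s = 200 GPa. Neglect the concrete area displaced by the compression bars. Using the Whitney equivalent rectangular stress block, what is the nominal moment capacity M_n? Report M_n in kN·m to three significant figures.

Assume both tension and compression steel yield.
Net tension couple steel: A_s − A'_s = 1694 mm².
a = (A_s − A'_s) f_y / (0.85 f'_c b) = 703010/(0.85 × 24.9 × 265) = 125.34 mm.
c = a/β₁ = 125.34/0.85 = 147.46 mm; ε'_s = 0.003(c − d')/c = 0.0022 ≥ f_y/E_s = 0.0021, so compression steel does yield.
M_n = (A_s − A'_s) f_y (d − a/2) + A'_s f_y (d − d') = [703010 × (460 − 62.67) + 180940 × (460 − 41)] × 10⁻⁶ = 279.33 + 75.81 = 355.14 kN·m.

M_n ≈ 355 kN·m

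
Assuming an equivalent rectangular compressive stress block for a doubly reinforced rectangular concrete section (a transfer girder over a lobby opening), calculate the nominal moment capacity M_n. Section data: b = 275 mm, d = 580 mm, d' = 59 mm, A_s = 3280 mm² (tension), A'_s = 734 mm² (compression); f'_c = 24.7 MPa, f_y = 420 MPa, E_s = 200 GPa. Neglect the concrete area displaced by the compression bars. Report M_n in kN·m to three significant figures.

M_n ≈ 682 kN·m

Assume both tension and compression steel yield.
Net tension couple steel: A_s − A'_s = 2546 mm².
a = (A_s − A'_s) f_y / (0.85 f'_c b) = 1069320/(0.85 × 24.7 × 275) = 185.21 mm.
c = a/β₁ = 185.21/0.85 = 217.89 mm; ε'_s = 0.003(c − d')/c = 0.0022 ≥ f_y/E_s = 0.0021, so compression steel does yield.
M_n = (A_s − A'_s) f_y (d − a/2) + A'_s f_y (d − d') = [1069320 × (580 − 92.605) + 308280 × (580 − 59)] × 10⁻⁶ = 521.18 + 160.61 = 681.79 kN·m.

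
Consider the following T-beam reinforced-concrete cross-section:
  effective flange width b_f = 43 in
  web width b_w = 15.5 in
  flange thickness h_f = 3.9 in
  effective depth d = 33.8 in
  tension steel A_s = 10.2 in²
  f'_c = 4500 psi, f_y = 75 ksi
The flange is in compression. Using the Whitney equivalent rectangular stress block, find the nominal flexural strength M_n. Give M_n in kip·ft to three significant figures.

M_n ≈ 2000 kip·ft

Tension: T = A_s f_y = 10.2 × 75 = 765 kips.
Try a within the flange: a = T/(0.85 f'_c b_f) = 765/(0.85 × 4.5 × 43) = 4.651 in.
a = 4.651 > h_f = 3.9 in: the block extends into the web. Split into flange-overhang and web parts.
C_f = 0.85 f'_c (b_f − b_w) h_f = 0.85 × 4.5 × (43 − 15.5) × 3.9 = 410.2 kips.
Remaining web compression depth: a_w = (T − C_f)/(0.85 f'_c b_w) = (765 − 410.2)/(0.85 × 4.5 × 15.5) = 5.984 in.
M_n = C_f(d − h_f/2) + (T − C_f)(d − a_w/2) = 410.2 × (33.8 − 1.95) + 354.8 × (33.8 − 2.992) = 13064.9 + 10930.7 = 23995.6 kip·in.
M_n = 23995.6/12 = 1999.63 kip·ft.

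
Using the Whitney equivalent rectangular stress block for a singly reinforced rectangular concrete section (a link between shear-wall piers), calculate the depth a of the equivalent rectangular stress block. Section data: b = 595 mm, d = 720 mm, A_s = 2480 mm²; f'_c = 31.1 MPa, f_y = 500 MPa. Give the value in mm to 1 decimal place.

T = A_s f_y = 2480 × 500 = 1240000 N = 1240 kN.
Setting C = 0.85 f'_c a b equal to T: a = 1240000/(0.85 × 31.1 × 595) = 78.8 mm.

a ≈ 78.8 mm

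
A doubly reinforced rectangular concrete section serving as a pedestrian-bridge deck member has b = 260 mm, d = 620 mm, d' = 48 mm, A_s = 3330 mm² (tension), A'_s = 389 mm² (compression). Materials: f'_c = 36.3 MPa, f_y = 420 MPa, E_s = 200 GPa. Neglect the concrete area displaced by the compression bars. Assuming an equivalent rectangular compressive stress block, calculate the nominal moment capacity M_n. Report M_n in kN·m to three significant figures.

Assume both tension and compression steel yield.
Net tension couple steel: A_s − A'_s = 2941 mm².
a = (A_s − A'_s) f_y / (0.85 f'_c b) = 1235220/(0.85 × 36.3 × 260) = 153.97 mm.
c = a/β₁ = 153.97/0.791 = 194.65 mm; ε'_s = 0.003(c − d')/c = 0.0023 ≥ f_y/E_s = 0.0021, so compression steel does yield.
M_n = (A_s − A'_s) f_y (d − a/2) + A'_s f_y (d − d') = [1235220 × (620 − 76.985) + 163380 × (620 − 48)] × 10⁻⁶ = 670.74 + 93.45 = 764.19 kN·m.

M_n ≈ 764 kN·m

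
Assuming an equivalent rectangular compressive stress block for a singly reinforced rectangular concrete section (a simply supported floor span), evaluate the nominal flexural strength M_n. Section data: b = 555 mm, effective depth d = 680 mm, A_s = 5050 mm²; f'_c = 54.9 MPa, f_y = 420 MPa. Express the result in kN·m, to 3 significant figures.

T = A_s f_y = 5050 × 420 = 2121000 N = 2121 kN.
From C = T: a = T/(0.85 f'_c b) = 2121000/(0.85 × 54.9 × 555) = 81.89 mm.
M_n = T(d − a/2) = 2121 kN × (680 − 40.945) mm = 1355.44 kN·m.

M_n ≈ 1360 kN·m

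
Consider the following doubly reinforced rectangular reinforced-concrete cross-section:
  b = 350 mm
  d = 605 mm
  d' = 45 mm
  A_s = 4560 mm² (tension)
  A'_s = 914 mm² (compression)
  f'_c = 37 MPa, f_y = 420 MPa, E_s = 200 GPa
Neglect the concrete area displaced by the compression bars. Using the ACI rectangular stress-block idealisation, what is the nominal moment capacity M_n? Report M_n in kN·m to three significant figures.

M_n ≈ 1030 kN·m

Assume both tension and compression steel yield.
Net tension couple steel: A_s − A'_s = 3646 mm².
a = (A_s − A'_s) f_y / (0.85 f'_c b) = 1531320/(0.85 × 37 × 350) = 139.12 mm.
c = a/β₁ = 139.12/0.786 = 177.00 mm; ε'_s = 0.003(c − d')/c = 0.0022 ≥ f_y/E_s = 0.0021, so compression steel does yield.
M_n = (A_s − A'_s) f_y (d − a/2) + A'_s f_y (d − d') = [1531320 × (605 − 69.56) + 383880 × (605 − 45)] × 10⁻⁶ = 819.93 + 214.97 = 1034.90 kN·m.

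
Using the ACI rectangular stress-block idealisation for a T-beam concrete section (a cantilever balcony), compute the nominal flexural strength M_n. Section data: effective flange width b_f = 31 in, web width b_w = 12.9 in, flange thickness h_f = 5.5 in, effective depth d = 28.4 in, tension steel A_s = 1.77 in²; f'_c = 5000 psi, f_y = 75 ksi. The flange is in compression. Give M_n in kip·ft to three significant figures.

M_n ≈ 309 kip·ft

Tension: T = A_s f_y = 1.77 × 75 = 132.75 kips.
Try a within the flange: a = T/(0.85 f'_c b_f) = 132.75/(0.85 × 5 × 31) = 1.008 in.
Since a = 1.008 ≤ h_f = 5.5 in, the stress block lies entirely in the flange; analyse as a rectangular beam of width b_f.
M_n = T(d − a/2) = 132.75 × (28.4 − 0.504) = 3703.2 kip·in.
M_n = 3703.2/12 = 308.60 kip·ft.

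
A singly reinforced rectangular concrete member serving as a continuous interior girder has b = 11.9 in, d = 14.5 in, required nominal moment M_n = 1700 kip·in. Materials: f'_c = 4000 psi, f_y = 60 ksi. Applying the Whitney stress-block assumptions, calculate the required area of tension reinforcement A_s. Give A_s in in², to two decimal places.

A_s ≈ 2.20 in²

From M_n = 0.85 f'_c a b (d − a/2):
a = d − √(d² − 2M_n/(0.85 f'_c b)) = 14.5 − √(14.5² − 2 × 1700/(0.85 × 4 × 11.9)) = 3.265 in.
A_s = 0.85 f'_c a b / f_y = 0.85 × 4 × 3.265 × 11.9 / 60 = 2.202 in².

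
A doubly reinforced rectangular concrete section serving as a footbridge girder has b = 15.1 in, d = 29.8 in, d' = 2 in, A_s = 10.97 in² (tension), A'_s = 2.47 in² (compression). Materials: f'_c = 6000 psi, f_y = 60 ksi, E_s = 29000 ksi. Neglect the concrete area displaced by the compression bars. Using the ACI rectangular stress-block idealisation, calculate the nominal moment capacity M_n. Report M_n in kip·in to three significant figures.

M_n ≈ 17600 kip·in

Assume both steels yield.
a = (A_s − A'_s) f_y/(0.85 f'_c b) = (10.97 − 2.47) × 60/(0.85 × 6 × 15.1) = 6.623 in.
c = a/β₁ = 6.623/0.75 = 8.831 in; ε'_s = 0.003(c − d')/c = 0.0023 ≥ ε_y = 0.0021, so the compression steel yields.
M_n = (A_s − A'_s) f_y (d − a/2) + A'_s f_y (d − d') = 510 × (29.8 − 3.3115) + 148.2 × (29.8 − 2) = 13509.1 + 4120.0 = 17629.1 kip·in.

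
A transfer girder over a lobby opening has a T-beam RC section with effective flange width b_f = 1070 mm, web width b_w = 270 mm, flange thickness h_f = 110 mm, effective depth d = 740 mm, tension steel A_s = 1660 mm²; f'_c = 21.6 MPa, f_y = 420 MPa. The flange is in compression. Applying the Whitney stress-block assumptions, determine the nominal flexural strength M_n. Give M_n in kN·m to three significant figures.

Tension: T = A_s f_y = 1660 × 420 = 697200 N.
Try a within the flange: a = T/(0.85 f'_c b_f) = 697200/(0.85 × 21.6 × 1070) = 35.49 mm.
Since a = 35.49 ≤ h_f = 110 mm, the stress block lies entirely in the flange; analyse as a rectangular beam of width b_f.
M_n = T(d − a/2) = 697200 × (740 − 17.745) = 503.56 × 10⁶ N·mm.
M_n = 503.56 kN·m.

M_n ≈ 504 kN·m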